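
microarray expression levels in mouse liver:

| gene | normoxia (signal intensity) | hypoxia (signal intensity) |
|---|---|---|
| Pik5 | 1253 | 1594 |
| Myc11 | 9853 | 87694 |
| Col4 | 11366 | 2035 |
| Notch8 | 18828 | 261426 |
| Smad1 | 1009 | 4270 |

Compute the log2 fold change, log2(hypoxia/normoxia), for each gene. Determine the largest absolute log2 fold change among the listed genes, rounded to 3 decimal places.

3.795

log2(1594/1253) = 0.347  (Pik5)
log2(87694/9853) = 3.154  (Myc11)
log2(2035/11366) = -2.482  (Col4)
log2(261426/18828) = 3.795  (Notch8)
log2(4270/1009) = 2.081  (Smad1)
The largest magnitude belongs to Notch8.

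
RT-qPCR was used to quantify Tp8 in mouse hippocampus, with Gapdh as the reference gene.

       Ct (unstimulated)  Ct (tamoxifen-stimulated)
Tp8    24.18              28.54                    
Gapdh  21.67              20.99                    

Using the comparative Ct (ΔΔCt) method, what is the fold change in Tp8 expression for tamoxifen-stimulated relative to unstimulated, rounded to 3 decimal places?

ΔCt(unstimulated) = 24.180 − 21.670 = 2.510
ΔCt(tamoxifen-stimulated) = 28.540 − 20.990 = 7.550
ΔΔCt = 7.550 − 2.510 = 5.040
Fold change = 2^(−5.040) = 0.0304

0.030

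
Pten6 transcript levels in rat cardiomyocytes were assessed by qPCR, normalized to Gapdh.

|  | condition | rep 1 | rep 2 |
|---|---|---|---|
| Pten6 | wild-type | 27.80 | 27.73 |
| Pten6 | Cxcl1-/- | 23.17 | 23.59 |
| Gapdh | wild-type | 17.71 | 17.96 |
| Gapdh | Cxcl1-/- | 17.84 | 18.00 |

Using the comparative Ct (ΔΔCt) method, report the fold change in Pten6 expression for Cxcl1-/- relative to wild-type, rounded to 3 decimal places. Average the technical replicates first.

Mean Ct: Pten6 wild-type 27.765; Pten6 Cxcl1-/- 23.380; Gapdh wild-type 17.835; Gapdh Cxcl1-/- 17.920
ΔCt(wild-type) = 27.765 − 17.835 = 9.930
ΔCt(Cxcl1-/-) = 23.380 − 17.920 = 5.460
ΔΔCt = 5.460 − 9.930 = -4.470
Fold change = 2^(−(-4.470)) = 2^4.470 = 22.1618

22.162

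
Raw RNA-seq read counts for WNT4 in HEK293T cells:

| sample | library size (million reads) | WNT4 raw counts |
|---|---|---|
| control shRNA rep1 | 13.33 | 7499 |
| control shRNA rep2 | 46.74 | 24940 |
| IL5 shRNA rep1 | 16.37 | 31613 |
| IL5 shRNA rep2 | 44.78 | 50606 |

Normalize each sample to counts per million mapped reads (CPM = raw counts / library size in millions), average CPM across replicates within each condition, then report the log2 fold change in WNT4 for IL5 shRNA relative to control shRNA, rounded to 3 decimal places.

1.482

CPM(control shRNA rep1) = 7499 / 13.33 = 562.5656
CPM(control shRNA rep2) = 24940 / 46.74 = 533.5901
CPM(IL5 shRNA rep1) = 31613 / 16.37 = 1931.1546
CPM(IL5 shRNA rep2) = 50606 / 44.78 = 1130.1027
mean CPM(control shRNA) = 548.0779; mean CPM(IL5 shRNA) = 1530.6286
Fold change = 1530.6286 / 548.0779 = 2.79272
log2(2.79272) = 1.4817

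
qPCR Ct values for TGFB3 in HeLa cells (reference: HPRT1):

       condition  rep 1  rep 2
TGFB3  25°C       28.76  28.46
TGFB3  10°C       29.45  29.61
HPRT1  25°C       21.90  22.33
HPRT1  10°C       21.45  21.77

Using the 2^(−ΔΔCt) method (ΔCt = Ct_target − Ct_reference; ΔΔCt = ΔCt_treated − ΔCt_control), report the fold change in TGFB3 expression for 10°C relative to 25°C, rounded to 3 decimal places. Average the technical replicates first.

0.372

Mean Ct: TGFB3 25°C 28.610; TGFB3 10°C 29.530; HPRT1 25°C 22.115; HPRT1 10°C 21.610
ΔCt(25°C) = 28.610 − 22.115 = 6.495
ΔCt(10°C) = 29.530 − 21.610 = 7.920
ΔΔCt = 7.920 − 6.495 = 1.425
Fold change = 2^(−1.425) = 0.3724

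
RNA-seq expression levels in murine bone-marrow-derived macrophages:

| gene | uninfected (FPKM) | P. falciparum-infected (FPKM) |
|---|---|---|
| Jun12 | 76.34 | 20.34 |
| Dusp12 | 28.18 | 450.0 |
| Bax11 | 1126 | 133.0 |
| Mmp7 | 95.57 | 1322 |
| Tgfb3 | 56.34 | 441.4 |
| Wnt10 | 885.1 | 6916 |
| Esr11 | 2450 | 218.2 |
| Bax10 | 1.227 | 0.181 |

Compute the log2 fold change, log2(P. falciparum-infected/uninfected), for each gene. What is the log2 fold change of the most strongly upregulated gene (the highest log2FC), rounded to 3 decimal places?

log2(20.34/76.34) = -1.908  (Jun12)
log2(450.0/28.18) = 3.997  (Dusp12)
log2(133.0/1126) = -3.082  (Bax11)
log2(1322/95.57) = 3.790  (Mmp7)
log2(441.4/56.34) = 2.970  (Tgfb3)
log2(6916/885.1) = 2.966  (Wnt10)
log2(218.2/2450) = -3.489  (Esr11)
log2(0.181/1.227) = -2.761  (Bax10)
Dusp12 is most strongly upregulated.

3.997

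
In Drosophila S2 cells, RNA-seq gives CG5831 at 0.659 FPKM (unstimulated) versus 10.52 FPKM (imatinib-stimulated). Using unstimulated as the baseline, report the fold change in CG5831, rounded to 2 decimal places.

15.96

Fold change = 10.52 / 0.659 = 15.964
CG5831 is upregulated.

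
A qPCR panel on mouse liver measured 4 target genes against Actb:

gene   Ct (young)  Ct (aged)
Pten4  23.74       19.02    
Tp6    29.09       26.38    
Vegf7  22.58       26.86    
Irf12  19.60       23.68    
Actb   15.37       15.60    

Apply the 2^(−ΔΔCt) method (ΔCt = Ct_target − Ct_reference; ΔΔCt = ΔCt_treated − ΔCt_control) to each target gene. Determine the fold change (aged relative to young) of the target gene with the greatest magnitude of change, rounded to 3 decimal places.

Pten4: ΔΔCt = (19.02−15.60) − (23.74−15.37) = 3.42 − 8.37 = -4.95; fold change = 2^4.95 = 30.910
Tp6: ΔΔCt = (26.38−15.60) − (29.09−15.37) = 10.78 − 13.72 = -2.94; fold change = 2^2.94 = 7.674
Vegf7: ΔΔCt = (26.86−15.60) − (22.58−15.37) = 11.26 − 7.21 = 4.05; fold change = 2^-4.05 = 0.060
Irf12: ΔΔCt = (23.68−15.60) − (19.60−15.37) = 8.08 − 4.23 = 3.85; fold change = 2^-3.85 = 0.069
Pten4 has the largest |ΔΔCt| = 4.95.

30.910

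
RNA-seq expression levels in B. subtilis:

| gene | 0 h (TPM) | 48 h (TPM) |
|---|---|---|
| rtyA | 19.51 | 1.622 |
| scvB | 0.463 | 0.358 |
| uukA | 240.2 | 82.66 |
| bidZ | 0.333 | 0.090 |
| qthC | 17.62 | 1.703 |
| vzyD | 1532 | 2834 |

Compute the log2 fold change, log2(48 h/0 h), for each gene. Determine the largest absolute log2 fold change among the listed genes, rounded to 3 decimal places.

3.588

log2(1.622/19.51) = -3.588  (rtyA)
log2(0.358/0.463) = -0.371  (scvB)
log2(82.66/240.2) = -1.539  (uukA)
log2(0.090/0.333) = -1.888  (bidZ)
log2(1.703/17.62) = -3.371  (qthC)
log2(2834/1532) = 0.887  (vzyD)
The largest magnitude belongs to rtyA.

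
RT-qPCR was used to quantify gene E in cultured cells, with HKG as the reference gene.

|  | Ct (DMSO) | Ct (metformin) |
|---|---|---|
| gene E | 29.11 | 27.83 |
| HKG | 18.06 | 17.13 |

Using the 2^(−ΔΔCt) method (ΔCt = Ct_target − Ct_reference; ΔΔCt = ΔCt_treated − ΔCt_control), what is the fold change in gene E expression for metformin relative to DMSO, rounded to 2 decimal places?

ΔCt(DMSO) = 29.110 − 18.060 = 11.050
ΔCt(metformin) = 27.830 − 17.130 = 10.700
ΔΔCt = 10.700 − 11.050 = -0.350
Fold change = 2^(−(-0.350)) = 2^0.350 = 1.275

1.27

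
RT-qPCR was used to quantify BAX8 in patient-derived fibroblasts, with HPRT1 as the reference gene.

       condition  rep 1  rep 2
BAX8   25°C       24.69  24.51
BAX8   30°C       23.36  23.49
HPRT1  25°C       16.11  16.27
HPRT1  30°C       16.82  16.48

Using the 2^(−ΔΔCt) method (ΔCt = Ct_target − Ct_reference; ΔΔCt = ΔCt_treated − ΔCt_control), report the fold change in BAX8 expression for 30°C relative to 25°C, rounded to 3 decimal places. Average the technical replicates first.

Mean Ct: BAX8 25°C 24.600; BAX8 30°C 23.425; HPRT1 25°C 16.190; HPRT1 30°C 16.650
ΔCt(25°C) = 24.600 − 16.190 = 8.410
ΔCt(30°C) = 23.425 − 16.650 = 6.775
ΔΔCt = 6.775 − 8.410 = -1.635
Fold change = 2^(−(-1.635)) = 2^1.635 = 3.1059

3.106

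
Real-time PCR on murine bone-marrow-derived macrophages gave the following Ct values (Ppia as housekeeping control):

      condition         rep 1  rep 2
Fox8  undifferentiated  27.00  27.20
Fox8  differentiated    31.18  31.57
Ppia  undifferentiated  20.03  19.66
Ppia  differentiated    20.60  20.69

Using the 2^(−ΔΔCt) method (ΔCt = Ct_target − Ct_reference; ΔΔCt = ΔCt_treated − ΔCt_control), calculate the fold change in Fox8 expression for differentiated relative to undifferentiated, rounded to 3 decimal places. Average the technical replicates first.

Mean Ct: Fox8 undifferentiated 27.100; Fox8 differentiated 31.375; Ppia undifferentiated 19.845; Ppia differentiated 20.645
ΔCt(undifferentiated) = 27.100 − 19.845 = 7.255
ΔCt(differentiated) = 31.375 − 20.645 = 10.730
ΔΔCt = 10.730 − 7.255 = 3.475
Fold change = 2^(−3.475) = 0.0899

0.090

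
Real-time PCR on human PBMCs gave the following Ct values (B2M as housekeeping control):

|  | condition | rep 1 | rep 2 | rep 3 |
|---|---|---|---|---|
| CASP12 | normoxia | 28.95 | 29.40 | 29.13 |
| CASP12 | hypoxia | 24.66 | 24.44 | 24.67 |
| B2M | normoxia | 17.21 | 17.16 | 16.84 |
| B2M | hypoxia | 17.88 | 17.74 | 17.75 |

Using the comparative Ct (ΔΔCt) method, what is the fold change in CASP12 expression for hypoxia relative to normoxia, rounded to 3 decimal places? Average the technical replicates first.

Mean Ct: CASP12 normoxia 29.160; CASP12 hypoxia 24.590; B2M normoxia 17.070; B2M hypoxia 17.790
ΔCt(normoxia) = 29.160 − 17.070 = 12.090
ΔCt(hypoxia) = 24.590 − 17.790 = 6.800
ΔΔCt = 6.800 − 12.090 = -5.290
Fold change = 2^(−(-5.290)) = 2^5.290 = 39.1245

39.124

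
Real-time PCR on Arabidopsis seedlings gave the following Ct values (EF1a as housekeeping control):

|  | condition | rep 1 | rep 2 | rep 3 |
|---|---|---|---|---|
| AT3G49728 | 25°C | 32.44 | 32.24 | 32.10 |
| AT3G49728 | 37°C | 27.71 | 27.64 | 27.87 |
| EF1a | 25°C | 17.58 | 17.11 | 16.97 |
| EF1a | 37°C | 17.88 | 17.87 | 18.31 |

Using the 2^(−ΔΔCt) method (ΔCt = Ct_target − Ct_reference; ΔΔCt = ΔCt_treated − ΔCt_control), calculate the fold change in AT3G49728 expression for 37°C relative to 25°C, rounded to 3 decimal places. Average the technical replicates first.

Mean Ct: AT3G49728 25°C 32.260; AT3G49728 37°C 27.740; EF1a 25°C 17.220; EF1a 37°C 18.020
ΔCt(25°C) = 32.260 − 17.220 = 15.040
ΔCt(37°C) = 27.740 − 18.020 = 9.720
ΔΔCt = 9.720 − 15.040 = -5.320
Fold change = 2^(−(-5.320)) = 2^5.320 = 39.9466

39.947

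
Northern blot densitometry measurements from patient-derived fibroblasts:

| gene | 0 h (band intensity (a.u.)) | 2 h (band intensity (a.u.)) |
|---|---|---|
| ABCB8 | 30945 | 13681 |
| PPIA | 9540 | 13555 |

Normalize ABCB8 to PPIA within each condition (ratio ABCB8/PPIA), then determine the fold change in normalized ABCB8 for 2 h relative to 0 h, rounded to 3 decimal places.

ABCB8/PPIA (0 h) = 30945 / 9540 = 3.2437
ABCB8/PPIA (2 h) = 13681 / 13555 = 1.0093
Fold change = 1.0093 / 3.2437 = 0.3112

0.311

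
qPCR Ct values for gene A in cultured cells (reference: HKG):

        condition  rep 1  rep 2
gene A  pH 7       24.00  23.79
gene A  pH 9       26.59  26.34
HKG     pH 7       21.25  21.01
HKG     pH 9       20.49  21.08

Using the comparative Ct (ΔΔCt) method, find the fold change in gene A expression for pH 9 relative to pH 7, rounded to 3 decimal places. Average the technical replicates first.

Mean Ct: gene A pH 7 23.895; gene A pH 9 26.465; HKG pH 7 21.130; HKG pH 9 20.785
ΔCt(pH 7) = 23.895 − 21.130 = 2.765
ΔCt(pH 9) = 26.465 − 20.785 = 5.680
ΔΔCt = 5.680 − 2.765 = 2.915
Fold change = 2^(−2.915) = 0.1326

0.133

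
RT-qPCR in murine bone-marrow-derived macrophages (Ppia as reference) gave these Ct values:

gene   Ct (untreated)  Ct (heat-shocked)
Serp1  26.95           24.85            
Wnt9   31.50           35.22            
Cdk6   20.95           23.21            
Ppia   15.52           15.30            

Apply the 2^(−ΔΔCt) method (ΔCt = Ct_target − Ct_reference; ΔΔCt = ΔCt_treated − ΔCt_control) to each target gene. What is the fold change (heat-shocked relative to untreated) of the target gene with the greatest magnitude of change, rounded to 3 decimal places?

Serp1: ΔΔCt = (24.85−15.30) − (26.95−15.52) = 9.55 − 11.43 = -1.88; fold change = 2^1.88 = 3.681
Wnt9: ΔΔCt = (35.22−15.30) − (31.50−15.52) = 19.92 − 15.98 = 3.94; fold change = 2^-3.94 = 0.065
Cdk6: ΔΔCt = (23.21−15.30) − (20.95−15.52) = 7.91 − 5.43 = 2.48; fold change = 2^-2.48 = 0.179
Wnt9 has the largest |ΔΔCt| = 3.94.

0.065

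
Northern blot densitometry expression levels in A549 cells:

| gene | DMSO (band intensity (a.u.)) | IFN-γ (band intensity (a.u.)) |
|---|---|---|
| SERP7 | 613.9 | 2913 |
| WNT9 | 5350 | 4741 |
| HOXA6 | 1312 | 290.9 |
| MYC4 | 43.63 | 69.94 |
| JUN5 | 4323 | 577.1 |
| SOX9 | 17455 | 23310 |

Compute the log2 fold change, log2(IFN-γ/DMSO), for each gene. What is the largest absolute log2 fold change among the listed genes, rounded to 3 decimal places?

2.905

log2(2913/613.9) = 2.246  (SERP7)
log2(4741/5350) = -0.174  (WNT9)
log2(290.9/1312) = -2.173  (HOXA6)
log2(69.94/43.63) = 0.681  (MYC4)
log2(577.1/4323) = -2.905  (JUN5)
log2(23310/17455) = 0.417  (SOX9)
The largest magnitude belongs to JUN5.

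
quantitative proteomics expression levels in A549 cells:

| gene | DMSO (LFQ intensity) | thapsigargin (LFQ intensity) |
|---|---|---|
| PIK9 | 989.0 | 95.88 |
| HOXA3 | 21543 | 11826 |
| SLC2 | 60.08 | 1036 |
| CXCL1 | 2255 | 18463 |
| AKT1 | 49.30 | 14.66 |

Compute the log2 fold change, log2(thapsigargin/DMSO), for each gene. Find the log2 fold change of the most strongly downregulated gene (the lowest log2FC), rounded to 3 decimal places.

-3.367

log2(95.88/989.0) = -3.367  (PIK9)
log2(11826/21543) = -0.865  (HOXA3)
log2(1036/60.08) = 4.108  (SLC2)
log2(18463/2255) = 3.033  (CXCL1)
log2(14.66/49.30) = -1.750  (AKT1)
PIK9 is most strongly downregulated.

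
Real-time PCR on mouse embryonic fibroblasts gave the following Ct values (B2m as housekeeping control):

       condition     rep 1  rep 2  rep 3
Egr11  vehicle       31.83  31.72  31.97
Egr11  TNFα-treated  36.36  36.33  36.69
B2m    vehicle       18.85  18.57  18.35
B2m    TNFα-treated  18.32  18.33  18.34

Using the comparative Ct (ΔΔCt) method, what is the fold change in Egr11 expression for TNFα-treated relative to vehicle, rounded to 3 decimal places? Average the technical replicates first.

0.034

Mean Ct: Egr11 vehicle 31.840; Egr11 TNFα-treated 36.460; B2m vehicle 18.590; B2m TNFα-treated 18.330
ΔCt(vehicle) = 31.840 − 18.590 = 13.250
ΔCt(TNFα-treated) = 36.460 − 18.330 = 18.130
ΔΔCt = 18.130 − 13.250 = 4.880
Fold change = 2^(−4.880) = 0.0340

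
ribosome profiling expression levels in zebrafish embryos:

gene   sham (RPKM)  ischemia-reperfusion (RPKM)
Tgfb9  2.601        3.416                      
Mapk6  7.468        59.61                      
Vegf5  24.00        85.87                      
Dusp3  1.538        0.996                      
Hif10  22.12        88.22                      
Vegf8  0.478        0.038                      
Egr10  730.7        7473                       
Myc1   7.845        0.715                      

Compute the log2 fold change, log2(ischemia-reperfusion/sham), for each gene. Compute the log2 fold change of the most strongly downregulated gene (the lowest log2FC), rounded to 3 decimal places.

-3.653

log2(3.416/2.601) = 0.393  (Tgfb9)
log2(59.61/7.468) = 2.997  (Mapk6)
log2(85.87/24.00) = 1.839  (Vegf5)
log2(0.996/1.538) = -0.627  (Dusp3)
log2(88.22/22.12) = 1.996  (Hif10)
log2(0.038/0.478) = -3.653  (Vegf8)
log2(7473/730.7) = 3.354  (Egr10)
log2(0.715/7.845) = -3.456  (Myc1)
Vegf8 is most strongly downregulated.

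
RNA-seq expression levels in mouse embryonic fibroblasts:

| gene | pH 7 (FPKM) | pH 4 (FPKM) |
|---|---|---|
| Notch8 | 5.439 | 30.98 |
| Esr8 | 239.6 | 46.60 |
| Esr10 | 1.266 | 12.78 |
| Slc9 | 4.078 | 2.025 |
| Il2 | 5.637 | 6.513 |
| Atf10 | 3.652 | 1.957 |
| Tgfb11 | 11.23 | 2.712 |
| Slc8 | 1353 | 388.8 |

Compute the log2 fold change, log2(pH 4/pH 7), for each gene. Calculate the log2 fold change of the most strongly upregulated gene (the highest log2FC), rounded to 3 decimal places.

3.336

log2(30.98/5.439) = 2.510  (Notch8)
log2(46.60/239.6) = -2.362  (Esr8)
log2(12.78/1.266) = 3.336  (Esr10)
log2(2.025/4.078) = -1.010  (Slc9)
log2(6.513/5.637) = 0.208  (Il2)
log2(1.957/3.652) = -0.900  (Atf10)
log2(2.712/11.23) = -2.050  (Tgfb11)
log2(388.8/1353) = -1.799  (Slc8)
Esr10 is most strongly upregulated.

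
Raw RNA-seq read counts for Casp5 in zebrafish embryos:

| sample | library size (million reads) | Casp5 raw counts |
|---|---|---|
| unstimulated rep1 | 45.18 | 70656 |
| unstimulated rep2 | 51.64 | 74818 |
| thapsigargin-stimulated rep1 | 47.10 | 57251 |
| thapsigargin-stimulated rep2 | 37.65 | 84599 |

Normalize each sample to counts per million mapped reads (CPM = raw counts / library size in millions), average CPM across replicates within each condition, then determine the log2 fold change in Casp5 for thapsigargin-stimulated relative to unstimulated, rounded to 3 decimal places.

CPM(unstimulated rep1) = 70656 / 45.18 = 1563.8778
CPM(unstimulated rep2) = 74818 / 51.64 = 1448.8381
CPM(thapsigargin-stimulated rep1) = 57251 / 47.10 = 1215.5202
CPM(thapsigargin-stimulated rep2) = 84599 / 37.65 = 2246.9854
mean CPM(unstimulated) = 1506.3580; mean CPM(thapsigargin-stimulated) = 1731.2528
Fold change = 1731.2528 / 1506.3580 = 1.14930
log2(1.14930) = 0.2008

0.201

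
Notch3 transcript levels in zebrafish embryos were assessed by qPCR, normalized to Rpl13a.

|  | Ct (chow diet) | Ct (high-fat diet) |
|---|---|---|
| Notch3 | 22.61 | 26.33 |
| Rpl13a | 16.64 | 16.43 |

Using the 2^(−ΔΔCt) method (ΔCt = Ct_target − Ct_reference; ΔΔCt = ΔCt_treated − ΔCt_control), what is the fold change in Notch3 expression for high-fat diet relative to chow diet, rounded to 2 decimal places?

ΔCt(chow diet) = 22.610 − 16.640 = 5.970
ΔCt(high-fat diet) = 26.330 − 16.430 = 9.900
ΔΔCt = 9.900 − 5.970 = 3.930
Fold change = 2^(−3.930) = 0.066

0.07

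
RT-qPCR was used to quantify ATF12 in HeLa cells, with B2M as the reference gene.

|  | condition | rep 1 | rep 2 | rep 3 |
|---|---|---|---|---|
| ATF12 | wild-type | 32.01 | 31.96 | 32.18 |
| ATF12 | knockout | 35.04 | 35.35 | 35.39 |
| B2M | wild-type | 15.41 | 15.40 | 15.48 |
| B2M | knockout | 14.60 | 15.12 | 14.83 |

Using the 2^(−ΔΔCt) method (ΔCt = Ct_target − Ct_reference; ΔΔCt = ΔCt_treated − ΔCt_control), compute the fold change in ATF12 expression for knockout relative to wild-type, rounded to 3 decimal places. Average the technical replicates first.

0.072

Mean Ct: ATF12 wild-type 32.050; ATF12 knockout 35.260; B2M wild-type 15.430; B2M knockout 14.850
ΔCt(wild-type) = 32.050 − 15.430 = 16.620
ΔCt(knockout) = 35.260 − 14.850 = 20.410
ΔΔCt = 20.410 − 16.620 = 3.790
Fold change = 2^(−3.790) = 0.0723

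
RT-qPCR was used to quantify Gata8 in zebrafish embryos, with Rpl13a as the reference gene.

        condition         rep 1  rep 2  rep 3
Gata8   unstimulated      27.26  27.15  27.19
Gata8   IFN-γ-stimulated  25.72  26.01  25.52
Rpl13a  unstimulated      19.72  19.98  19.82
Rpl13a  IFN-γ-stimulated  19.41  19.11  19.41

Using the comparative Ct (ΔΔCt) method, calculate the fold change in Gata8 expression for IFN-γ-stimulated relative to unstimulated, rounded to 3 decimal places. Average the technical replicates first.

Mean Ct: Gata8 unstimulated 27.200; Gata8 IFN-γ-stimulated 25.750; Rpl13a unstimulated 19.840; Rpl13a IFN-γ-stimulated 19.310
ΔCt(unstimulated) = 27.200 − 19.840 = 7.360
ΔCt(IFN-γ-stimulated) = 25.750 − 19.310 = 6.440
ΔΔCt = 6.440 − 7.360 = -0.920
Fold change = 2^(−(-0.920)) = 2^0.920 = 1.8921

1.892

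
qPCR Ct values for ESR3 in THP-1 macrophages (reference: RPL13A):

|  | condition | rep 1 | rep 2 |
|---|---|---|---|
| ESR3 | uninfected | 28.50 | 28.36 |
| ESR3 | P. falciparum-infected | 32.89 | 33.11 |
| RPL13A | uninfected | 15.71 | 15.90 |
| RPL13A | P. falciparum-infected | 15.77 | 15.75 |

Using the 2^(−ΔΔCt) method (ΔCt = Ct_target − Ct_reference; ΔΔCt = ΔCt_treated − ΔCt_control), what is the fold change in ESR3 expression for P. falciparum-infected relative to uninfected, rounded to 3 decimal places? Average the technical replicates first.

Mean Ct: ESR3 uninfected 28.430; ESR3 P. falciparum-infected 33.000; RPL13A uninfected 15.805; RPL13A P. falciparum-infected 15.760
ΔCt(uninfected) = 28.430 − 15.805 = 12.625
ΔCt(P. falciparum-infected) = 33.000 − 15.760 = 17.240
ΔΔCt = 17.240 − 12.625 = 4.615
Fold change = 2^(−4.615) = 0.0408

0.041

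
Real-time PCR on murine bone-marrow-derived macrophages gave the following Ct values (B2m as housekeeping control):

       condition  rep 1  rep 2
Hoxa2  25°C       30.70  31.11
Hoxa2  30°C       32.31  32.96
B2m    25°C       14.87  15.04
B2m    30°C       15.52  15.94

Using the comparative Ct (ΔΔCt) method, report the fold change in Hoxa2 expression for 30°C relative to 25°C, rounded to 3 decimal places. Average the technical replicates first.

Mean Ct: Hoxa2 25°C 30.905; Hoxa2 30°C 32.635; B2m 25°C 14.955; B2m 30°C 15.730
ΔCt(25°C) = 30.905 − 14.955 = 15.950
ΔCt(30°C) = 32.635 − 15.730 = 16.905
ΔΔCt = 16.905 − 15.950 = 0.955
Fold change = 2^(−0.955) = 0.5158

0.516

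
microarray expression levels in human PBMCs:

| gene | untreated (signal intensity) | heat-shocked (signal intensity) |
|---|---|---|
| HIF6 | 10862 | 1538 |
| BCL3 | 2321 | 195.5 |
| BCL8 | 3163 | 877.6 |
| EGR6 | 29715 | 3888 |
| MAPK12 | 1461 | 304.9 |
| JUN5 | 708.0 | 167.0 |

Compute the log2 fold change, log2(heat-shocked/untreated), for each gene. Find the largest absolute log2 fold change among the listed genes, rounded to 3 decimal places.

3.570

log2(1538/10862) = -2.820  (HIF6)
log2(195.5/2321) = -3.570  (BCL3)
log2(877.6/3163) = -1.850  (BCL8)
log2(3888/29715) = -2.934  (EGR6)
log2(304.9/1461) = -2.261  (MAPK12)
log2(167.0/708.0) = -2.084  (JUN5)
The largest magnitude belongs to BCL3.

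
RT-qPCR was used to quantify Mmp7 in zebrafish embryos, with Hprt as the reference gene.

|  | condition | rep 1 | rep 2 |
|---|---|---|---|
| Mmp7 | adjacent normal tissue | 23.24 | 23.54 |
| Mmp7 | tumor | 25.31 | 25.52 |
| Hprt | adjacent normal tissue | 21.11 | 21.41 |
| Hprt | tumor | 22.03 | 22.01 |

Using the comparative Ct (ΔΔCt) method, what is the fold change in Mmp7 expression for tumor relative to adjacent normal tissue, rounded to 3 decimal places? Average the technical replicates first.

Mean Ct: Mmp7 adjacent normal tissue 23.390; Mmp7 tumor 25.415; Hprt adjacent normal tissue 21.260; Hprt tumor 22.020
ΔCt(adjacent normal tissue) = 23.390 − 21.260 = 2.130
ΔCt(tumor) = 25.415 − 22.020 = 3.395
ΔΔCt = 3.395 − 2.130 = 1.265
Fold change = 2^(−1.265) = 0.4161

0.416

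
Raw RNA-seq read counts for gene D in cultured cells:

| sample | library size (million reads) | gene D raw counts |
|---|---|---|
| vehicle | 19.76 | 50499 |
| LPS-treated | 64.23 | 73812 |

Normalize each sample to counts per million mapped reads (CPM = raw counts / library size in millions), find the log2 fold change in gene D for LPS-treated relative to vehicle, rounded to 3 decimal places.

CPM(vehicle) = 50499 / 19.76 = 2555.6174
CPM(LPS-treated) = 73812 / 64.23 = 1149.1826
Fold change = 1149.1826 / 2555.6174 = 0.44967
log2(0.44967) = -1.1531

-1.153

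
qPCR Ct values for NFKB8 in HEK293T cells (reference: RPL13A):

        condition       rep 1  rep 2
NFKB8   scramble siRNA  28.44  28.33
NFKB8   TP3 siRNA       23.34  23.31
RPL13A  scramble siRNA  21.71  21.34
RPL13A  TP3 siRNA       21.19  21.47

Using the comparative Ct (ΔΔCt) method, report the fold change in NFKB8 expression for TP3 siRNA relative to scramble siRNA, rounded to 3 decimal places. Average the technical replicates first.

Mean Ct: NFKB8 scramble siRNA 28.385; NFKB8 TP3 siRNA 23.325; RPL13A scramble siRNA 21.525; RPL13A TP3 siRNA 21.330
ΔCt(scramble siRNA) = 28.385 − 21.525 = 6.860
ΔCt(TP3 siRNA) = 23.325 − 21.330 = 1.995
ΔΔCt = 1.995 − 6.860 = -4.865
Fold change = 2^(−(-4.865)) = 2^4.865 = 29.1414

29.141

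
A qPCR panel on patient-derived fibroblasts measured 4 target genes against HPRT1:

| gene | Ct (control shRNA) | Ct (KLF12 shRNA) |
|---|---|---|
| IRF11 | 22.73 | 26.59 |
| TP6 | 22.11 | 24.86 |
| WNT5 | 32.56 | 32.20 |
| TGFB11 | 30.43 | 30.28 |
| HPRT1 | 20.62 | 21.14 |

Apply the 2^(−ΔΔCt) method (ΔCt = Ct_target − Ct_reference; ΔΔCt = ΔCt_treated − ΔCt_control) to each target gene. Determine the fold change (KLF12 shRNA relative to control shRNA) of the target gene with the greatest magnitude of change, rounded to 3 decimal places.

IRF11: ΔΔCt = (26.59−21.14) − (22.73−20.62) = 5.45 − 2.11 = 3.34; fold change = 2^-3.34 = 0.099
TP6: ΔΔCt = (24.86−21.14) − (22.11−20.62) = 3.72 − 1.49 = 2.23; fold change = 2^-2.23 = 0.213
WNT5: ΔΔCt = (32.20−21.14) − (32.56−20.62) = 11.06 − 11.94 = -0.88; fold change = 2^0.88 = 1.840
TGFB11: ΔΔCt = (30.28−21.14) − (30.43−20.62) = 9.14 − 9.81 = -0.67; fold change = 2^0.67 = 1.591
IRF11 has the largest |ΔΔCt| = 3.34.

0.099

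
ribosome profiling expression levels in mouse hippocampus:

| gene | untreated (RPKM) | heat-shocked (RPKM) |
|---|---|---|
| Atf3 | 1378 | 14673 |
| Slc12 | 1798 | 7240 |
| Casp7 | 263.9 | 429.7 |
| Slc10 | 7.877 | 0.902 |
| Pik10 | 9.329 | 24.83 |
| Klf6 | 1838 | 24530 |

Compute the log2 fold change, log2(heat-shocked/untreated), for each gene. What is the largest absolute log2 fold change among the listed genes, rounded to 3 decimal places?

3.738

log2(14673/1378) = 3.413  (Atf3)
log2(7240/1798) = 2.010  (Slc12)
log2(429.7/263.9) = 0.703  (Casp7)
log2(0.902/7.877) = -3.126  (Slc10)
log2(24.83/9.329) = 1.412  (Pik10)
log2(24530/1838) = 3.738  (Klf6)
The largest magnitude belongs to Klf6.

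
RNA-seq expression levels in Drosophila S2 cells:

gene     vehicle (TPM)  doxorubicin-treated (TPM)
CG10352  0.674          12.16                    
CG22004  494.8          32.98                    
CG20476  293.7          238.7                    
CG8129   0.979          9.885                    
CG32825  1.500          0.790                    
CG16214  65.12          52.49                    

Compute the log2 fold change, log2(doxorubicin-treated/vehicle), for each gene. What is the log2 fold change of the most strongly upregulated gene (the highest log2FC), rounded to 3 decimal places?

log2(12.16/0.674) = 4.173  (CG10352)
log2(32.98/494.8) = -3.907  (CG22004)
log2(238.7/293.7) = -0.299  (CG20476)
log2(9.885/0.979) = 3.336  (CG8129)
log2(0.790/1.500) = -0.925  (CG32825)
log2(52.49/65.12) = -0.311  (CG16214)
CG10352 is most strongly upregulated.

4.173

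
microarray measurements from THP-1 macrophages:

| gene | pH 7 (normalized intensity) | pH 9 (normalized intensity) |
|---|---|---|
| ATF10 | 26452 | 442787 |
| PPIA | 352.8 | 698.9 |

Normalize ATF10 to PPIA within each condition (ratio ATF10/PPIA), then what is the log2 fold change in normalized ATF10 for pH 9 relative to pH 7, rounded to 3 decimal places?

3.079

ATF10/PPIA (pH 7) = 26452 / 352.8 = 74.977
ATF10/PPIA (pH 9) = 442787 / 698.9 = 633.55
Fold change = 633.55 / 74.977 = 8.4499
log2(8.4499) = 3.0789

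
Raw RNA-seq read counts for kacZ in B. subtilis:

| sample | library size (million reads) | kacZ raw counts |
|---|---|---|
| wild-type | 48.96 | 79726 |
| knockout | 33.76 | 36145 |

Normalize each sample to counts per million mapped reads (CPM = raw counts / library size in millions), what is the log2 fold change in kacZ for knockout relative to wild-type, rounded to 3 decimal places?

-0.605

CPM(wild-type) = 79726 / 48.96 = 1628.3905
CPM(knockout) = 36145 / 33.76 = 1070.6457
Fold change = 1070.6457 / 1628.3905 = 0.65749
log2(0.65749) = -0.6050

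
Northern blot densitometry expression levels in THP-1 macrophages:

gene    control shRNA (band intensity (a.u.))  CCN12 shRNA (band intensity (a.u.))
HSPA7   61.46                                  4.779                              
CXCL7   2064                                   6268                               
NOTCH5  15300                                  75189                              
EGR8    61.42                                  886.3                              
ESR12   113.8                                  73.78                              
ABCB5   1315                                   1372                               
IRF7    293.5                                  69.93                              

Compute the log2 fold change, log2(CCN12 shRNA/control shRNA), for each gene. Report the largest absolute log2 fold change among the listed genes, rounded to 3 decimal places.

log2(4.779/61.46) = -3.685  (HSPA7)
log2(6268/2064) = 1.603  (CXCL7)
log2(75189/15300) = 2.297  (NOTCH5)
log2(886.3/61.42) = 3.851  (EGR8)
log2(73.78/113.8) = -0.625  (ESR12)
log2(1372/1315) = 0.061  (ABCB5)
log2(69.93/293.5) = -2.069  (IRF7)
The largest magnitude belongs to EGR8.

3.851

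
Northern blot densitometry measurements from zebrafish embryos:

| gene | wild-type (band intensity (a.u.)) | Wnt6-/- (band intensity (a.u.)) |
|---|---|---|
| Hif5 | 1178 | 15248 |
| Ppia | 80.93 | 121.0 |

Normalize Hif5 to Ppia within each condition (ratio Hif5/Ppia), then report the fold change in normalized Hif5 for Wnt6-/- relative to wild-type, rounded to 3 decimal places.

Hif5/Ppia (wild-type) = 1178 / 80.93 = 14.556
Hif5/Ppia (Wnt6-/-) = 15248 / 121.0 = 126.02
Fold change = 126.02 / 14.556 = 8.6575

8.657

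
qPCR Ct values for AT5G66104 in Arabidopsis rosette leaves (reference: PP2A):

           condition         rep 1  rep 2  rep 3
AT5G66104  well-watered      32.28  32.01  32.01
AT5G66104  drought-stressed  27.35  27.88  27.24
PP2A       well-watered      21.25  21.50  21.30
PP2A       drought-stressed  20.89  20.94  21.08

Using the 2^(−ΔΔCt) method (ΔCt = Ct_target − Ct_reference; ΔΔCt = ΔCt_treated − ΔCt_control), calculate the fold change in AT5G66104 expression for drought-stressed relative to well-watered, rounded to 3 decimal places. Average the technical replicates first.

18.765

Mean Ct: AT5G66104 well-watered 32.100; AT5G66104 drought-stressed 27.490; PP2A well-watered 21.350; PP2A drought-stressed 20.970
ΔCt(well-watered) = 32.100 − 21.350 = 10.750
ΔCt(drought-stressed) = 27.490 − 20.970 = 6.520
ΔΔCt = 6.520 − 10.750 = -4.230
Fold change = 2^(−(-4.230)) = 2^4.230 = 18.7654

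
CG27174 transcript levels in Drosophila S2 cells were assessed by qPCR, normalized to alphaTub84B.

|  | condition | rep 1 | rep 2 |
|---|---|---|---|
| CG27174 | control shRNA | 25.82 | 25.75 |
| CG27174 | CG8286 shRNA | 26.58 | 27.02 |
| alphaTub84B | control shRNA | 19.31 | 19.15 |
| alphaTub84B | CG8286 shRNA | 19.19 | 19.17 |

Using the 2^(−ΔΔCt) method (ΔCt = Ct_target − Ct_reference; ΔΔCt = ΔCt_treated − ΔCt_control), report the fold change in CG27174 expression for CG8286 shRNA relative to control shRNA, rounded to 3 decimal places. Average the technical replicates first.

0.478

Mean Ct: CG27174 control shRNA 25.785; CG27174 CG8286 shRNA 26.800; alphaTub84B control shRNA 19.230; alphaTub84B CG8286 shRNA 19.180
ΔCt(control shRNA) = 25.785 − 19.230 = 6.555
ΔCt(CG8286 shRNA) = 26.800 − 19.180 = 7.620
ΔΔCt = 7.620 − 6.555 = 1.065
Fold change = 2^(−1.065) = 0.4780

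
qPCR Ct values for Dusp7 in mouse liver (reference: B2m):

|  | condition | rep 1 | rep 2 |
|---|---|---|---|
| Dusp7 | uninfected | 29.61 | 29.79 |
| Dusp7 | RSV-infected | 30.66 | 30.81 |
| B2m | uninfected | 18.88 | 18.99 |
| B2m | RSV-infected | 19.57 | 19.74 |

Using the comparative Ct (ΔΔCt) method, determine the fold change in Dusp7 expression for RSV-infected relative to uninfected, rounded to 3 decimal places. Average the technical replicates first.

0.804

Mean Ct: Dusp7 uninfected 29.700; Dusp7 RSV-infected 30.735; B2m uninfected 18.935; B2m RSV-infected 19.655
ΔCt(uninfected) = 29.700 − 18.935 = 10.765
ΔCt(RSV-infected) = 30.735 − 19.655 = 11.080
ΔΔCt = 11.080 − 10.765 = 0.315
Fold change = 2^(−0.315) = 0.8039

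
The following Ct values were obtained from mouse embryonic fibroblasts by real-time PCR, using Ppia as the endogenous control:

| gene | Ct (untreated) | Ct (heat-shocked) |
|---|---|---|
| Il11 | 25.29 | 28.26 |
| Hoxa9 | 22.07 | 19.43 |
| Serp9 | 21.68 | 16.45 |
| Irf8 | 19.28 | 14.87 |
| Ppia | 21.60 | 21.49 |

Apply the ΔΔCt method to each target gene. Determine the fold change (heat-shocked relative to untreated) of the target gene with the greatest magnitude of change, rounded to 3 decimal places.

Il11: ΔΔCt = (28.26−21.49) − (25.29−21.60) = 6.77 − 3.69 = 3.08; fold change = 2^-3.08 = 0.118
Hoxa9: ΔΔCt = (19.43−21.49) − (22.07−21.60) = -2.06 − 0.47 = -2.53; fold change = 2^2.53 = 5.776
Serp9: ΔΔCt = (16.45−21.49) − (21.68−21.60) = -5.04 − 0.08 = -5.12; fold change = 2^5.12 = 34.776
Irf8: ΔΔCt = (14.87−21.49) − (19.28−21.60) = -6.62 − (-2.32) = -4.30; fold change = 2^4.30 = 19.698
Serp9 has the largest |ΔΔCt| = 5.12.

34.776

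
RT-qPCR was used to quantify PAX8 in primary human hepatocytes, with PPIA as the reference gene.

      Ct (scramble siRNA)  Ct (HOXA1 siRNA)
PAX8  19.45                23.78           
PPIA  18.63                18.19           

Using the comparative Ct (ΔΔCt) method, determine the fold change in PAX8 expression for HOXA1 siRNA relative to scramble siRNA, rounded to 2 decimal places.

ΔCt(scramble siRNA) = 19.450 − 18.630 = 0.820
ΔCt(HOXA1 siRNA) = 23.780 − 18.190 = 5.590
ΔΔCt = 5.590 − 0.820 = 4.770
Fold change = 2^(−4.770) = 0.037

0.04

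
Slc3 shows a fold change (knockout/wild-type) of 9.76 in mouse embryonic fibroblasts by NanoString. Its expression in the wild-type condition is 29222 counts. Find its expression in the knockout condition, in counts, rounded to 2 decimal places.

knockout expression = 29222 × 9.76 = 285206.72

285206.72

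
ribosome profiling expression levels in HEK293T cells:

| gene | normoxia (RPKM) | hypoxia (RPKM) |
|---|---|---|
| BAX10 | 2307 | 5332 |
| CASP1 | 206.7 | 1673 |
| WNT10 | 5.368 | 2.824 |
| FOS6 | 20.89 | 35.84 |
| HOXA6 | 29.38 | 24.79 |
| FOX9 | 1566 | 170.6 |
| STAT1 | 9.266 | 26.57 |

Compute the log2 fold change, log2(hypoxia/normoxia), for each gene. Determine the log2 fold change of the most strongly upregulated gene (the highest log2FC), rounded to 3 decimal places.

3.017

log2(5332/2307) = 1.209  (BAX10)
log2(1673/206.7) = 3.017  (CASP1)
log2(2.824/5.368) = -0.927  (WNT10)
log2(35.84/20.89) = 0.779  (FOS6)
log2(24.79/29.38) = -0.245  (HOXA6)
log2(170.6/1566) = -3.198  (FOX9)
log2(26.57/9.266) = 1.520  (STAT1)
CASP1 is most strongly upregulated.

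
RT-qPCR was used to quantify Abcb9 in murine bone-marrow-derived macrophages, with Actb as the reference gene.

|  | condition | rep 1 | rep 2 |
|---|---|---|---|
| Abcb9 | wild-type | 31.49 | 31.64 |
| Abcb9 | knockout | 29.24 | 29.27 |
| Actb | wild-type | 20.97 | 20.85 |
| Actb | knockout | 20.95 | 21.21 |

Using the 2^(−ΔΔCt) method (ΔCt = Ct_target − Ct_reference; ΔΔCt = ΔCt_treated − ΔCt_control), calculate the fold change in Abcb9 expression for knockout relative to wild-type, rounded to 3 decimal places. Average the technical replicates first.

5.579

Mean Ct: Abcb9 wild-type 31.565; Abcb9 knockout 29.255; Actb wild-type 20.910; Actb knockout 21.080
ΔCt(wild-type) = 31.565 − 20.910 = 10.655
ΔCt(knockout) = 29.255 − 21.080 = 8.175
ΔΔCt = 8.175 − 10.655 = -2.480
Fold change = 2^(−(-2.480)) = 2^2.480 = 5.5790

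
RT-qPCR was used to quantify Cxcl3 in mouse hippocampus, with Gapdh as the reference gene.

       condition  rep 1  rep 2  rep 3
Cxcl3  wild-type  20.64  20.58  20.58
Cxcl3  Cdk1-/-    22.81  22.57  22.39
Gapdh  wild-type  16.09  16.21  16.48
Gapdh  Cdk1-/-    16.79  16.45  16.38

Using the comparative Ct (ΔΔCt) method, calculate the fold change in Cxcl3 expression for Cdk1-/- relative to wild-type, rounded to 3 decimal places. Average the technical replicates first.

0.306

Mean Ct: Cxcl3 wild-type 20.600; Cxcl3 Cdk1-/- 22.590; Gapdh wild-type 16.260; Gapdh Cdk1-/- 16.540
ΔCt(wild-type) = 20.600 − 16.260 = 4.340
ΔCt(Cdk1-/-) = 22.590 − 16.540 = 6.050
ΔΔCt = 6.050 − 4.340 = 1.710
Fold change = 2^(−1.710) = 0.3057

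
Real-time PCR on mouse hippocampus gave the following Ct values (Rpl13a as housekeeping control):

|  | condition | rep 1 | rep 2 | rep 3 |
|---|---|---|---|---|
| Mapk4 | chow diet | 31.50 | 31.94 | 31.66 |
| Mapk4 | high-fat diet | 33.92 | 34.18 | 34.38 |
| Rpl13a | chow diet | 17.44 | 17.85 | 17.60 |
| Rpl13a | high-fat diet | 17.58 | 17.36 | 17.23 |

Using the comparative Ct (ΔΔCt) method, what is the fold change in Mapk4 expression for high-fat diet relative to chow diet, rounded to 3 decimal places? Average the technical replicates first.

Mean Ct: Mapk4 chow diet 31.700; Mapk4 high-fat diet 34.160; Rpl13a chow diet 17.630; Rpl13a high-fat diet 17.390
ΔCt(chow diet) = 31.700 − 17.630 = 14.070
ΔCt(high-fat diet) = 34.160 − 17.390 = 16.770
ΔΔCt = 16.770 − 14.070 = 2.700
Fold change = 2^(−2.700) = 0.1539

0.154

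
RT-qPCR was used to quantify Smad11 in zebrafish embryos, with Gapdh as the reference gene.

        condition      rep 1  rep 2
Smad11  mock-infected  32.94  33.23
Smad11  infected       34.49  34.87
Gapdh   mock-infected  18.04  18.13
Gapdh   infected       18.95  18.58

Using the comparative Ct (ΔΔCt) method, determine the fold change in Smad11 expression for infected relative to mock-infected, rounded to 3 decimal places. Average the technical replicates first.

0.530

Mean Ct: Smad11 mock-infected 33.085; Smad11 infected 34.680; Gapdh mock-infected 18.085; Gapdh infected 18.765
ΔCt(mock-infected) = 33.085 − 18.085 = 15.000
ΔCt(infected) = 34.680 − 18.765 = 15.915
ΔΔCt = 15.915 − 15.000 = 0.915
Fold change = 2^(−0.915) = 0.5303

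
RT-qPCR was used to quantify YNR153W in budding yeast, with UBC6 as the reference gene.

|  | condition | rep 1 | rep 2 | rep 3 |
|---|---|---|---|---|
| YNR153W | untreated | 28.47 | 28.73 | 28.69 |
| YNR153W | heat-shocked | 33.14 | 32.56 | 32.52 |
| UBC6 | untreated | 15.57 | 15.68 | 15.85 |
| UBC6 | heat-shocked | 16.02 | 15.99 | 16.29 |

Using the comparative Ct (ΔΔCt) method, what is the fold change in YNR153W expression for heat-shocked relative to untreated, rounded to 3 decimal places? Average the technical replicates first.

Mean Ct: YNR153W untreated 28.630; YNR153W heat-shocked 32.740; UBC6 untreated 15.700; UBC6 heat-shocked 16.100
ΔCt(untreated) = 28.630 − 15.700 = 12.930
ΔCt(heat-shocked) = 32.740 − 16.100 = 16.640
ΔΔCt = 16.640 − 12.930 = 3.710
Fold change = 2^(−3.710) = 0.0764

0.076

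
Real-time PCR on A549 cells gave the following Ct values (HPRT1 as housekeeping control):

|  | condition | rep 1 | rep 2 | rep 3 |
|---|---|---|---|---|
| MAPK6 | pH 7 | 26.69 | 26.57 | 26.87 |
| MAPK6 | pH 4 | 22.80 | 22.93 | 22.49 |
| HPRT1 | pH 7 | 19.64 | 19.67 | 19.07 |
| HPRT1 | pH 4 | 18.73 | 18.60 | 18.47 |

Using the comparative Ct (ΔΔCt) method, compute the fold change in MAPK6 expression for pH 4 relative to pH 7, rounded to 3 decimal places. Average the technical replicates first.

Mean Ct: MAPK6 pH 7 26.710; MAPK6 pH 4 22.740; HPRT1 pH 7 19.460; HPRT1 pH 4 18.600
ΔCt(pH 7) = 26.710 − 19.460 = 7.250
ΔCt(pH 4) = 22.740 − 18.600 = 4.140
ΔΔCt = 4.140 − 7.250 = -3.110
Fold change = 2^(−(-3.110)) = 2^3.110 = 8.6338

8.634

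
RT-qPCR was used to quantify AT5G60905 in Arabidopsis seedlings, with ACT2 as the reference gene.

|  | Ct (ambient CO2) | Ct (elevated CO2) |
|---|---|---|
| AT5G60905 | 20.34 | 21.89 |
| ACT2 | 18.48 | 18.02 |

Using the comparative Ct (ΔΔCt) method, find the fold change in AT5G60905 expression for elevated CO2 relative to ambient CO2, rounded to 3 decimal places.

ΔCt(ambient CO2) = 20.340 − 18.480 = 1.860
ΔCt(elevated CO2) = 21.890 − 18.020 = 3.870
ΔΔCt = 3.870 − 1.860 = 2.010
Fold change = 2^(−2.010) = 0.2483

0.248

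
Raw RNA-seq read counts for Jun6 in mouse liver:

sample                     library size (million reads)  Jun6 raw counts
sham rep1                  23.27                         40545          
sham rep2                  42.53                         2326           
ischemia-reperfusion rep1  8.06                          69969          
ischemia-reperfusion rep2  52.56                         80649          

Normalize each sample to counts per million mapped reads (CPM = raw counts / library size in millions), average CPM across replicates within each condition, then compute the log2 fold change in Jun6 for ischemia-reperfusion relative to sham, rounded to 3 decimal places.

2.507

CPM(sham rep1) = 40545 / 23.27 = 1742.3722
CPM(sham rep2) = 2326 / 42.53 = 54.6908
CPM(ischemia-reperfusion rep1) = 69969 / 8.06 = 8681.0174
CPM(ischemia-reperfusion rep2) = 80649 / 52.56 = 1534.4178
mean CPM(sham) = 898.5315; mean CPM(ischemia-reperfusion) = 5107.7176
Fold change = 5107.7176 / 898.5315 = 5.68452
log2(5.68452) = 2.5070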